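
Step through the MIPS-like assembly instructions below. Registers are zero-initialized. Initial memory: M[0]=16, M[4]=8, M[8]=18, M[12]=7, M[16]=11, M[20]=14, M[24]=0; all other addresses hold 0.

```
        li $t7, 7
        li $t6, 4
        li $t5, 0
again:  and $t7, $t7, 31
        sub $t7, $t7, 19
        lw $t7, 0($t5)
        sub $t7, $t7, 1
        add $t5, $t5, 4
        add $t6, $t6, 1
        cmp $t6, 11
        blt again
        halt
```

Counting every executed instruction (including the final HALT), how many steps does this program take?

60

after li $t7, 7: $t7=7
after li $t6, 4: $t6=4
after li $t5, 0: $t5=0
after and $t7, $t7, 31: $t7=7&31=7
after sub $t7, $t7, 19: $t7=7-19=-12
after lw $t7, 0($t5): $t7=M[0]=16
after sub $t7, $t7, 1: $t7=16-1=15
after add $t5, $t5, 4: $t5=0+4=4
after add $t6, $t6, 1: $t6=4+1=5
cmp $t6, 11  (cmp 5,11)
blt again: taken
after and $t7, $t7, 31: $t7=15&31=15
after sub $t7, $t7, 19: $t7=15-19=-4
after lw $t7, 0($t5): $t7=M[4]=8
after sub $t7, $t7, 1: $t7=8-1=7
after add $t5, $t5, 4: $t5=4+4=8
after add $t6, $t6, 1: $t6=5+1=6
cmp $t6, 11  (cmp 6,11)
blt again: taken
after and $t7, $t7, 31: $t7=7&31=7
after sub $t7, $t7, 19: $t7=7-19=-12
after lw $t7, 0($t5): $t7=M[8]=18
after sub $t7, $t7, 1: $t7=18-1=17
after add $t5, $t5, 4: $t5=8+4=12
after add $t6, $t6, 1: $t6=6+1=7
cmp $t6, 11  (cmp 7,11)
blt again: taken
after and $t7, $t7, 31: $t7=17&31=17
after sub $t7, $t7, 19: $t7=17-19=-2
after lw $t7, 0($t5): $t7=M[12]=7
after sub $t7, $t7, 1: $t7=7-1=6
after add $t5, $t5, 4: $t5=12+4=16
after add $t6, $t6, 1: $t6=7+1=8
cmp $t6, 11  (cmp 8,11)
blt again: taken
after and $t7, $t7, 31: $t7=6&31=6
after sub $t7, $t7, 19: $t7=6-19=-13
after lw $t7, 0($t5): $t7=M[16]=11
after sub $t7, $t7, 1: $t7=11-1=10
after add $t5, $t5, 4: $t5=16+4=20
after add $t6, $t6, 1: $t6=8+1=9
cmp $t6, 11  (cmp 9,11)
blt again: taken
after and $t7, $t7, 31: $t7=10&31=10
after sub $t7, $t7, 19: $t7=10-19=-9
after lw $t7, 0($t5): $t7=M[20]=14
after sub $t7, $t7, 1: $t7=14-1=13
after add $t5, $t5, 4: $t5=20+4=24
after add $t6, $t6, 1: $t6=9+1=10
cmp $t6, 11  (cmp 10,11)
blt again: taken
after and $t7, $t7, 31: $t7=13&31=13
after sub $t7, $t7, 19: $t7=13-19=-6
after lw $t7, 0($t5): $t7=M[24]=0
after sub $t7, $t7, 1: $t7=0-1=-1
after add $t5, $t5, 4: $t5=24+4=28
after add $t6, $t6, 1: $t6=10+1=11
cmp $t6, 11  (cmp 11,11)
blt again: not taken
halt.
Total executed instructions: 60.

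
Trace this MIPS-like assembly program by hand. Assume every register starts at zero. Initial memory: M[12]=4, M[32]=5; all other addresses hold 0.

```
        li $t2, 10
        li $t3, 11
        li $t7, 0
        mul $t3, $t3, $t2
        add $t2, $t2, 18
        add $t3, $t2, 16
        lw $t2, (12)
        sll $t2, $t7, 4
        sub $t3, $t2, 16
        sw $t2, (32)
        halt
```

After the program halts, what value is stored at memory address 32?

after li $t2, 10: $t2=10
after li $t3, 11: $t3=11
after li $t7, 0: $t7=0
after mul $t3, $t3, $t2: $t3=11*10=110
after add $t2, $t2, 18: $t2=10+18=28
after add $t3, $t2, 16: $t3=28+16=44
after lw $t2, (12): $t2=M[12]=4
after sll $t2, $t7, 4: $t2=0<<4=0
after sub $t3, $t2, 16: $t3=0-16=-16
sw $t2, (32) → M[32]=0
halt.

0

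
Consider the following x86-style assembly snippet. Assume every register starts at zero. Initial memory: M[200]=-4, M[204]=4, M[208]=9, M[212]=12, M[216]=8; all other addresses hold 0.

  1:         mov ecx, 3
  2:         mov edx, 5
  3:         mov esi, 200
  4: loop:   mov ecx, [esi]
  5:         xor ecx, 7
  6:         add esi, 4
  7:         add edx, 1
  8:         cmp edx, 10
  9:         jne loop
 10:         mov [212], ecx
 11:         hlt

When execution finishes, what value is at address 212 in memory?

after mov ecx, 3: ecx=3
after mov edx, 5: edx=5
after mov esi, 200: esi=200
after mov ecx, [esi]: ecx=M[200]=-4
after xor ecx, 7: ecx=(-4)^7=-5
after add esi, 4: esi=200+4=204
after add edx, 1: edx=5+1=6
cmp edx, 10  (cmp 6,10)
jne loop: taken
after mov ecx, [esi]: ecx=M[204]=4
after xor ecx, 7: ecx=4^7=3
after add esi, 4: esi=204+4=208
after add edx, 1: edx=6+1=7
cmp edx, 10  (cmp 7,10)
jne loop: taken
after mov ecx, [esi]: ecx=M[208]=9
after xor ecx, 7: ecx=9^7=14
after add esi, 4: esi=208+4=212
after add edx, 1: edx=7+1=8
cmp edx, 10  (cmp 8,10)
jne loop: taken
after mov ecx, [esi]: ecx=M[212]=12
after xor ecx, 7: ecx=12^7=11
after add esi, 4: esi=212+4=216
after add edx, 1: edx=8+1=9
cmp edx, 10  (cmp 9,10)
jne loop: taken
after mov ecx, [esi]: ecx=M[216]=8
after xor ecx, 7: ecx=8^7=15
after add esi, 4: esi=216+4=220
after add edx, 1: edx=9+1=10
cmp edx, 10  (cmp 10,10)
jne loop: not taken
mov [212], ecx → M[212]=15
halt.

15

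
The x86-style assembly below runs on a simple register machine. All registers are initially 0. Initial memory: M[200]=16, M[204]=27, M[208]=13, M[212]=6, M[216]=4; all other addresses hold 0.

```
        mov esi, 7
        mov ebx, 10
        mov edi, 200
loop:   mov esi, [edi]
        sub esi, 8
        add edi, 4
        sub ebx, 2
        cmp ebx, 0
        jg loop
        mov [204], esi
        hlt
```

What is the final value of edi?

mov esi, 7 → esi=7
mov ebx, 10 → ebx=10
mov edi, 200 → edi=200
mov esi, [edi] → esi=M[200]=16
sub esi, 8 → esi=16-8=8
add edi, 4 → edi=200+4=204
sub ebx, 2 → ebx=10-2=8
cmp ebx, 0  (cmp 8,0)
jg loop: taken
mov esi, [edi] → esi=M[204]=27
sub esi, 8 → esi=27-8=19
add edi, 4 → edi=204+4=208
sub ebx, 2 → ebx=8-2=6
cmp ebx, 0  (cmp 6,0)
jg loop: taken
mov esi, [edi] → esi=M[208]=13
sub esi, 8 → esi=13-8=5
add edi, 4 → edi=208+4=212
sub ebx, 2 → ebx=6-2=4
cmp ebx, 0  (cmp 4,0)
jg loop: taken
mov esi, [edi] → esi=M[212]=6
sub esi, 8 → esi=6-8=-2
add edi, 4 → edi=212+4=216
sub ebx, 2 → ebx=4-2=2
cmp ebx, 0  (cmp 2,0)
jg loop: taken
mov esi, [edi] → esi=M[216]=4
sub esi, 8 → esi=4-8=-4
add edi, 4 → edi=216+4=220
sub ebx, 2 → ebx=2-2=0
cmp ebx, 0  (cmp 0,0)
jg loop: not taken
mov [204], esi → M[204]=-4
halt.

220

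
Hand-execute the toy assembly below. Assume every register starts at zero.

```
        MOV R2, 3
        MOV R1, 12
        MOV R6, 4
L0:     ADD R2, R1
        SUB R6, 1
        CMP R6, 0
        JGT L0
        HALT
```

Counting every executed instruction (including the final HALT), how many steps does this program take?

R2=3
R1=12
R6=4
R2=3+12=15
R6=4-1=3
CMP R6, 0  (cmp 3,0)
JGT L0: taken
R2=15+12=27
R6=3-1=2
CMP R6, 0  (cmp 2,0)
JGT L0: taken
R2=27+12=39
R6=2-1=1
CMP R6, 0  (cmp 1,0)
JGT L0: taken
R2=39+12=51
R6=1-1=0
CMP R6, 0  (cmp 0,0)
JGT L0: not taken
halt.
Total executed instructions: 20.

20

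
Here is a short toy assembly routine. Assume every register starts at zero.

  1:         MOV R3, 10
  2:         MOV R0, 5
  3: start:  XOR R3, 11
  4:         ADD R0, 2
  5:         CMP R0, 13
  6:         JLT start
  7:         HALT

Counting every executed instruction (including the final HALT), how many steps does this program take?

after MOV R3, 10: R3=10
after MOV R0, 5: R0=5
after XOR R3, 11: R3=10^11=1
after ADD R0, 2: R0=5+2=7
CMP R0, 13  (cmp 7,13)
JLT start: taken
after XOR R3, 11: R3=1^11=10
after ADD R0, 2: R0=7+2=9
CMP R0, 13  (cmp 9,13)
JLT start: taken
after XOR R3, 11: R3=10^11=1
after ADD R0, 2: R0=9+2=11
CMP R0, 13  (cmp 11,13)
JLT start: taken
after XOR R3, 11: R3=1^11=10
after ADD R0, 2: R0=11+2=13
CMP R0, 13  (cmp 13,13)
JLT start: not taken
halt.
Total executed instructions: 19.

19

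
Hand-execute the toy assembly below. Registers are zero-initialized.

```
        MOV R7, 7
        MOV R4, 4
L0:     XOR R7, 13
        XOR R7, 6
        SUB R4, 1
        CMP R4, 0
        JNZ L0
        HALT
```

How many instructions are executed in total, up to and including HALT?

23

R7=7
R4=4
R7=7^13=10
R7=10^6=12
R4=4-1=3
CMP R4, 0  (cmp 3,0)
JNZ L0: taken
R7=12^13=1
R7=1^6=7
R4=3-1=2
CMP R4, 0  (cmp 2,0)
JNZ L0: taken
R7=7^13=10
R7=10^6=12
R4=2-1=1
CMP R4, 0  (cmp 1,0)
JNZ L0: taken
R7=12^13=1
R7=1^6=7
R4=1-1=0
CMP R4, 0  (cmp 0,0)
JNZ L0: not taken
halt.
Total executed instructions: 23.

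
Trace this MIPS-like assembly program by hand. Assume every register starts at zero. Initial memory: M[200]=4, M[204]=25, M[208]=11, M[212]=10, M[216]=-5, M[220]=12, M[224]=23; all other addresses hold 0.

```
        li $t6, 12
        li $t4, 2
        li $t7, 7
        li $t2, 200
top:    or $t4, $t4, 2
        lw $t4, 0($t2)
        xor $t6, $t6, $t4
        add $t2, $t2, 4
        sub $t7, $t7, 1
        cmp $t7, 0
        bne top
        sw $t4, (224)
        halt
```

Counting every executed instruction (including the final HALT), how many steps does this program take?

55

li $t6, 12 → $t6=12
li $t4, 2 → $t4=2
li $t7, 7 → $t7=7
li $t2, 200 → $t2=200
or $t4, $t4, 2 → $t4=2|2=2
lw $t4, 0($t2) → $t4=M[200]=4
xor $t6, $t6, $t4 → $t6=12^4=8
add $t2, $t2, 4 → $t2=200+4=204
sub $t7, $t7, 1 → $t7=7-1=6
cmp $t7, 0  (cmp 6,0)
bne top: taken
or $t4, $t4, 2 → $t4=4|2=6
lw $t4, 0($t2) → $t4=M[204]=25
xor $t6, $t6, $t4 → $t6=8^25=17
add $t2, $t2, 4 → $t2=204+4=208
sub $t7, $t7, 1 → $t7=6-1=5
cmp $t7, 0  (cmp 5,0)
bne top: taken
or $t4, $t4, 2 → $t4=25|2=27
lw $t4, 0($t2) → $t4=M[208]=11
xor $t6, $t6, $t4 → $t6=17^11=26
add $t2, $t2, 4 → $t2=208+4=212
sub $t7, $t7, 1 → $t7=5-1=4
cmp $t7, 0  (cmp 4,0)
bne top: taken
or $t4, $t4, 2 → $t4=11|2=11
lw $t4, 0($t2) → $t4=M[212]=10
xor $t6, $t6, $t4 → $t6=26^10=16
add $t2, $t2, 4 → $t2=212+4=216
sub $t7, $t7, 1 → $t7=4-1=3
cmp $t7, 0  (cmp 3,0)
bne top: taken
or $t4, $t4, 2 → $t4=10|2=10
lw $t4, 0($t2) → $t4=M[216]=-5
xor $t6, $t6, $t4 → $t6=16^(-5)=-21
add $t2, $t2, 4 → $t2=216+4=220
sub $t7, $t7, 1 → $t7=3-1=2
cmp $t7, 0  (cmp 2,0)
bne top: taken
or $t4, $t4, 2 → $t4=(-5)|2=-5
lw $t4, 0($t2) → $t4=M[220]=12
xor $t6, $t6, $t4 → $t6=(-21)^12=-25
add $t2, $t2, 4 → $t2=220+4=224
sub $t7, $t7, 1 → $t7=2-1=1
cmp $t7, 0  (cmp 1,0)
bne top: taken
or $t4, $t4, 2 → $t4=12|2=14
lw $t4, 0($t2) → $t4=M[224]=23
xor $t6, $t6, $t4 → $t6=(-25)^23=-16
add $t2, $t2, 4 → $t2=224+4=228
sub $t7, $t7, 1 → $t7=1-1=0
cmp $t7, 0  (cmp 0,0)
bne top: not taken
sw $t4, (224) → M[224]=23
halt.
Total executed instructions: 55.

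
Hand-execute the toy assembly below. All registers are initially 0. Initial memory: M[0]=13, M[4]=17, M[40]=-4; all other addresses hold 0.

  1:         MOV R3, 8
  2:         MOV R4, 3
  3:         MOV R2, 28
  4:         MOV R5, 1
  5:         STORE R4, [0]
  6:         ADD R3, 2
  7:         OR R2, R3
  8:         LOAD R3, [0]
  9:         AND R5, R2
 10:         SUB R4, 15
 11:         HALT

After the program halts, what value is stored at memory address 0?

3

MOV R3, 8 → R3=8
MOV R4, 3 → R4=3
MOV R2, 28 → R2=28
MOV R5, 1 → R5=1
STORE R4, [0] → M[0]=3
ADD R3, 2 → R3=8+2=10
OR R2, R3 → R2=28|10=30
LOAD R3, [0] → R3=M[0]=3
AND R5, R2 → R5=1&30=0
SUB R4, 15 → R4=3-15=-12
halt.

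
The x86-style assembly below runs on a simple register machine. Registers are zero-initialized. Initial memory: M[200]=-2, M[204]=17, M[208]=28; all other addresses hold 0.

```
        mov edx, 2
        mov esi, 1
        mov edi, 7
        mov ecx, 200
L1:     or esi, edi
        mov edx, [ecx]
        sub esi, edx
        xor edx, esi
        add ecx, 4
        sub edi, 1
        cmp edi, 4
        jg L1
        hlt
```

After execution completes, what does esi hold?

-29

mov edx, 2 → edx=2
mov esi, 1 → esi=1
mov edi, 7 → edi=7
mov ecx, 200 → ecx=200
or esi, edi → esi=1|7=7
mov edx, [ecx] → edx=M[200]=-2
sub esi, edx → esi=7-(-2)=9
xor edx, esi → edx=(-2)^9=-9
add ecx, 4 → ecx=200+4=204
sub edi, 1 → edi=7-1=6
cmp edi, 4  (cmp 6,4)
jg L1: taken
or esi, edi → esi=9|6=15
mov edx, [ecx] → edx=M[204]=17
sub esi, edx → esi=15-17=-2
xor edx, esi → edx=17^(-2)=-17
add ecx, 4 → ecx=204+4=208
sub edi, 1 → edi=6-1=5
cmp edi, 4  (cmp 5,4)
jg L1: taken
or esi, edi → esi=(-2)|5=-1
mov edx, [ecx] → edx=M[208]=28
sub esi, edx → esi=(-1)-28=-29
xor edx, esi → edx=28^(-29)=-1
add ecx, 4 → ecx=208+4=212
sub edi, 1 → edi=5-1=4
cmp edi, 4  (cmp 4,4)
jg L1: not taken
halt.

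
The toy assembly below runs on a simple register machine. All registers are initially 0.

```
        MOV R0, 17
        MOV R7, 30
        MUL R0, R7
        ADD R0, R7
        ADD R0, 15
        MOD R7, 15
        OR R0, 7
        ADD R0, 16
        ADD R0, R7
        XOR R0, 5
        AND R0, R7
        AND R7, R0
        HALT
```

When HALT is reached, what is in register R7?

0

after MOV R0, 17: R0=17
after MOV R7, 30: R7=30
after MUL R0, R7: R0=17*30=510
after ADD R0, R7: R0=510+30=540
after ADD R0, 15: R0=540+15=555
after MOD R7, 15: R7=30%15=0
after OR R0, 7: R0=555|7=559
after ADD R0, 16: R0=559+16=575
after ADD R0, R7: R0=575+0=575
after XOR R0, 5: R0=575^5=570
after AND R0, R7: R0=570&0=0
after AND R7, R0: R7=0&0=0
halt.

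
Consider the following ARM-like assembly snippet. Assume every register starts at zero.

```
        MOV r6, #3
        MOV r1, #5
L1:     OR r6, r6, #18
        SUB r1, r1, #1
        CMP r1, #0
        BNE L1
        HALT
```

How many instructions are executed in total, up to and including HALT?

MOV r6, #3 → r6=3
MOV r1, #5 → r1=5
OR r6, r6, #18 → r6=3|18=19
SUB r1, r1, #1 → r1=5-1=4
CMP r1, #0  (cmp 4,0)
BNE L1: taken
OR r6, r6, #18 → r6=19|18=19
SUB r1, r1, #1 → r1=4-1=3
CMP r1, #0  (cmp 3,0)
BNE L1: taken
OR r6, r6, #18 → r6=19|18=19
SUB r1, r1, #1 → r1=3-1=2
CMP r1, #0  (cmp 2,0)
BNE L1: taken
OR r6, r6, #18 → r6=19|18=19
SUB r1, r1, #1 → r1=2-1=1
CMP r1, #0  (cmp 1,0)
BNE L1: taken
OR r6, r6, #18 → r6=19|18=19
SUB r1, r1, #1 → r1=1-1=0
CMP r1, #0  (cmp 0,0)
BNE L1: not taken
halt.
Total executed instructions: 23.

23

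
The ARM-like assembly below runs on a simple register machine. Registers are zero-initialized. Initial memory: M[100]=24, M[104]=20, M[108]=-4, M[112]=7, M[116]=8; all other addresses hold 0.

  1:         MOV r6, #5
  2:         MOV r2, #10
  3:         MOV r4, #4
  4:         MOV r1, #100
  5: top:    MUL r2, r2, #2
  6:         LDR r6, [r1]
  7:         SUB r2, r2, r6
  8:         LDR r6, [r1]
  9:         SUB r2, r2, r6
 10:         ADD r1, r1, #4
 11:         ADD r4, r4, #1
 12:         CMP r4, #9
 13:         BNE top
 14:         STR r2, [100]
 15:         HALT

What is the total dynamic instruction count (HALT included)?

51

r6=5
r2=10
r4=4
r1=100
r2=10*2=20
r6=M[100]=24
r2=20-24=-4
r6=M[100]=24
r2=(-4)-24=-28
r1=100+4=104
r4=4+1=5
CMP r4, #9  (cmp 5,9)
BNE top: taken
r2=(-28)*2=-56
r6=M[104]=20
r2=(-56)-20=-76
r6=M[104]=20
r2=(-76)-20=-96
r1=104+4=108
r4=5+1=6
CMP r4, #9  (cmp 6,9)
BNE top: taken
r2=(-96)*2=-192
r6=M[108]=-4
r2=(-192)-(-4)=-188
r6=M[108]=-4
r2=(-188)-(-4)=-184
r1=108+4=112
r4=6+1=7
CMP r4, #9  (cmp 7,9)
BNE top: taken
r2=(-184)*2=-368
r6=M[112]=7
r2=(-368)-7=-375
r6=M[112]=7
r2=(-375)-7=-382
r1=112+4=116
r4=7+1=8
CMP r4, #9  (cmp 8,9)
BNE top: taken
r2=(-382)*2=-764
r6=M[116]=8
r2=(-764)-8=-772
r6=M[116]=8
r2=(-772)-8=-780
r1=116+4=120
r4=8+1=9
CMP r4, #9  (cmp 9,9)
BNE top: not taken
STR r2, [100] → M[100]=-780
halt.
Total executed instructions: 51.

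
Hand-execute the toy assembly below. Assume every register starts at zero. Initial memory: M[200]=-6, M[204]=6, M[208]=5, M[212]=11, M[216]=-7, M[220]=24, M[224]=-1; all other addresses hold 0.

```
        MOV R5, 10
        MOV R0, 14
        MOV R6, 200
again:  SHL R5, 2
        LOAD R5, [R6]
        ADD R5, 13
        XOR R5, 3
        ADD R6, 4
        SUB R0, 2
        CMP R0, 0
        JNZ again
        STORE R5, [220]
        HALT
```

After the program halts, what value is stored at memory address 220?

15

MOV R5, 10 → R5=10
MOV R0, 14 → R0=14
MOV R6, 200 → R6=200
SHL R5, 2 → R5=10<<2=40
LOAD R5, [R6] → R5=M[200]=-6
ADD R5, 13 → R5=(-6)+13=7
XOR R5, 3 → R5=7^3=4
ADD R6, 4 → R6=200+4=204
SUB R0, 2 → R0=14-2=12
CMP R0, 0  (cmp 12,0)
JNZ again: taken
SHL R5, 2 → R5=4<<2=16
LOAD R5, [R6] → R5=M[204]=6
ADD R5, 13 → R5=6+13=19
XOR R5, 3 → R5=19^3=16
ADD R6, 4 → R6=204+4=208
SUB R0, 2 → R0=12-2=10
CMP R0, 0  (cmp 10,0)
JNZ again: taken
SHL R5, 2 → R5=16<<2=64
LOAD R5, [R6] → R5=M[208]=5
ADD R5, 13 → R5=5+13=18
XOR R5, 3 → R5=18^3=17
ADD R6, 4 → R6=208+4=212
SUB R0, 2 → R0=10-2=8
CMP R0, 0  (cmp 8,0)
JNZ again: taken
SHL R5, 2 → R5=17<<2=68
LOAD R5, [R6] → R5=M[212]=11
ADD R5, 13 → R5=11+13=24
XOR R5, 3 → R5=24^3=27
ADD R6, 4 → R6=212+4=216
SUB R0, 2 → R0=8-2=6
CMP R0, 0  (cmp 6,0)
JNZ again: taken
SHL R5, 2 → R5=27<<2=108
LOAD R5, [R6] → R5=M[216]=-7
ADD R5, 13 → R5=(-7)+13=6
XOR R5, 3 → R5=6^3=5
ADD R6, 4 → R6=216+4=220
SUB R0, 2 → R0=6-2=4
CMP R0, 0  (cmp 4,0)
JNZ again: taken
SHL R5, 2 → R5=5<<2=20
LOAD R5, [R6] → R5=M[220]=24
ADD R5, 13 → R5=24+13=37
XOR R5, 3 → R5=37^3=38
ADD R6, 4 → R6=220+4=224
SUB R0, 2 → R0=4-2=2
CMP R0, 0  (cmp 2,0)
JNZ again: taken
SHL R5, 2 → R5=38<<2=152
LOAD R5, [R6] → R5=M[224]=-1
ADD R5, 13 → R5=(-1)+13=12
XOR R5, 3 → R5=12^3=15
ADD R6, 4 → R6=224+4=228
SUB R0, 2 → R0=2-2=0
CMP R0, 0  (cmp 0,0)
JNZ again: not taken
STORE R5, [220] → M[220]=15
halt.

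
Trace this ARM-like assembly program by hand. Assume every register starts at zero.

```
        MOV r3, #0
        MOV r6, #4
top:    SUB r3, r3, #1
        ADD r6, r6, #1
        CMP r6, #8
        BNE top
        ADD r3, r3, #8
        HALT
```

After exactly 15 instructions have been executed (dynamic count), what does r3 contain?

after MOV r3, #0: r3=0
after MOV r6, #4: r6=4
after SUB r3, r3, #1: r3=0-1=-1
after ADD r6, r6, #1: r6=4+1=5
CMP r6, #8  (cmp 5,8)
BNE top: taken
after SUB r3, r3, #1: r3=(-1)-1=-2
after ADD r6, r6, #1: r6=5+1=6
CMP r6, #8  (cmp 6,8)
BNE top: taken
after SUB r3, r3, #1: r3=(-2)-1=-3
after ADD r6, r6, #1: r6=6+1=7
CMP r6, #8  (cmp 7,8)
BNE top: taken
after SUB r3, r3, #1: r3=(-3)-1=-4
After step 15: r3 = -4.

-4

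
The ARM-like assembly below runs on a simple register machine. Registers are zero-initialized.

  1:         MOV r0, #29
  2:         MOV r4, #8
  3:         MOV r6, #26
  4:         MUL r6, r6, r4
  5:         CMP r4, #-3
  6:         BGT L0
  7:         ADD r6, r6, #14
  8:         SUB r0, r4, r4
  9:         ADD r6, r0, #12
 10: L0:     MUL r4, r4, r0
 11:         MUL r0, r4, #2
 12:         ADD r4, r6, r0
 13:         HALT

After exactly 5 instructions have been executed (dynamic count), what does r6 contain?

after MOV r0, #29: r0=29
after MOV r4, #8: r4=8
after MOV r6, #26: r6=26
after MUL r6, r6, r4: r6=26*8=208
CMP r4, #-3  (cmp 8,-3)
After step 5: r6 = 208.

208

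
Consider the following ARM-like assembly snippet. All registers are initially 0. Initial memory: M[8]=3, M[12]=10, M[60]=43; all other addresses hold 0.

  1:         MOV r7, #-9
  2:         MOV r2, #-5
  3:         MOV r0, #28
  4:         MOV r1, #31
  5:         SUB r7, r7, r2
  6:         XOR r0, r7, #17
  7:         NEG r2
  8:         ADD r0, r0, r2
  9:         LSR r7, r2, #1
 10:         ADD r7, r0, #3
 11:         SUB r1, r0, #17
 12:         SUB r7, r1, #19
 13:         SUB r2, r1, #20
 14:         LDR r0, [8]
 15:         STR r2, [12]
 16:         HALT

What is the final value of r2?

r7=-9
r2=-5
r0=28
r1=31
r7=(-9)-(-5)=-4
r0=(-4)^17=-19
r2=-(-5)=5
r0=(-19)+5=-14
r7=5>>1=2
r7=(-14)+3=-11
r1=(-14)-17=-31
r7=(-31)-19=-50
r2=(-31)-20=-51
r0=M[8]=3
STR r2, [12] → M[12]=-51
halt.

-51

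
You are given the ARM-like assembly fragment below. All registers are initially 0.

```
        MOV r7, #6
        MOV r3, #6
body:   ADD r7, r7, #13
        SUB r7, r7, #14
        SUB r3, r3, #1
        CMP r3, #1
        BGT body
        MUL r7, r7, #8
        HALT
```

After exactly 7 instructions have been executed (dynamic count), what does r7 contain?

MOV r7, #6 → r7=6
MOV r3, #6 → r3=6
ADD r7, r7, #13 → r7=6+13=19
SUB r7, r7, #14 → r7=19-14=5
SUB r3, r3, #1 → r3=6-1=5
CMP r3, #1  (cmp 5,1)
BGT body: taken
After step 7: r7 = 5.

5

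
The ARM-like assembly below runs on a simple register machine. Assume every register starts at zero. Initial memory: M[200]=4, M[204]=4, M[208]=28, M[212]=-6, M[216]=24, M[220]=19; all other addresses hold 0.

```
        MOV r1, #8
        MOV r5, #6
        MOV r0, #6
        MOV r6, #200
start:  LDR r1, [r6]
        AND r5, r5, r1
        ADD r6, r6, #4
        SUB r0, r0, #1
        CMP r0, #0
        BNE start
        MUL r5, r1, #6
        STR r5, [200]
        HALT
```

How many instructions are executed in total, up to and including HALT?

43

after MOV r1, #8: r1=8
after MOV r5, #6: r5=6
after MOV r0, #6: r0=6
after MOV r6, #200: r6=200
after LDR r1, [r6]: r1=M[200]=4
after AND r5, r5, r1: r5=6&4=4
after ADD r6, r6, #4: r6=200+4=204
after SUB r0, r0, #1: r0=6-1=5
CMP r0, #0  (cmp 5,0)
BNE start: taken
after LDR r1, [r6]: r1=M[204]=4
after AND r5, r5, r1: r5=4&4=4
after ADD r6, r6, #4: r6=204+4=208
after SUB r0, r0, #1: r0=5-1=4
CMP r0, #0  (cmp 4,0)
BNE start: taken
after LDR r1, [r6]: r1=M[208]=28
after AND r5, r5, r1: r5=4&28=4
after ADD r6, r6, #4: r6=208+4=212
after SUB r0, r0, #1: r0=4-1=3
CMP r0, #0  (cmp 3,0)
BNE start: taken
after LDR r1, [r6]: r1=M[212]=-6
after AND r5, r5, r1: r5=4&(-6)=0
after ADD r6, r6, #4: r6=212+4=216
after SUB r0, r0, #1: r0=3-1=2
CMP r0, #0  (cmp 2,0)
BNE start: taken
after LDR r1, [r6]: r1=M[216]=24
after AND r5, r5, r1: r5=0&24=0
after ADD r6, r6, #4: r6=216+4=220
after SUB r0, r0, #1: r0=2-1=1
CMP r0, #0  (cmp 1,0)
BNE start: taken
after LDR r1, [r6]: r1=M[220]=19
after AND r5, r5, r1: r5=0&19=0
after ADD r6, r6, #4: r6=220+4=224
after SUB r0, r0, #1: r0=1-1=0
CMP r0, #0  (cmp 0,0)
BNE start: not taken
after MUL r5, r1, #6: r5=19*6=114
STR r5, [200] → M[200]=114
halt.
Total executed instructions: 43.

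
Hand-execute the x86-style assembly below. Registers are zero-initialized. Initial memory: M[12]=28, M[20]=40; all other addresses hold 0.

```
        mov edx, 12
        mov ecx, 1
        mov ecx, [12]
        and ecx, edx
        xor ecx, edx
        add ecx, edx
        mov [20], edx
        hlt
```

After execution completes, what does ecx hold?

12

edx=12
ecx=1
ecx=M[12]=28
ecx=28&12=12
ecx=12^12=0
ecx=0+12=12
mov [20], edx → M[20]=12
halt.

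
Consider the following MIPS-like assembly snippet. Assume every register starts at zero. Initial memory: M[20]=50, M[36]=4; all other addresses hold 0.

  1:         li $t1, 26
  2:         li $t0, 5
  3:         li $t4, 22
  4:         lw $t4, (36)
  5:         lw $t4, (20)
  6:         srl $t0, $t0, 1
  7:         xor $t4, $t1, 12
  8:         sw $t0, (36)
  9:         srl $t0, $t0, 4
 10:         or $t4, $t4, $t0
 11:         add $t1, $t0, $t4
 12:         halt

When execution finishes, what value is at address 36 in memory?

$t1=26
$t0=5
$t4=22
$t4=M[36]=4
$t4=M[20]=50
$t0=5>>1=2
$t4=26^12=22
sw $t0, (36) → M[36]=2
$t0=2>>4=0
$t4=22|0=22
$t1=0+22=22
halt.

2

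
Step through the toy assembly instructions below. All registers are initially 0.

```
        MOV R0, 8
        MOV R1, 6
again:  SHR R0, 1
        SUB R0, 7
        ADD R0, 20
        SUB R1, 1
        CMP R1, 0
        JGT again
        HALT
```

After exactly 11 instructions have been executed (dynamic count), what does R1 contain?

5

MOV R0, 8 → R0=8
MOV R1, 6 → R1=6
SHR R0, 1 → R0=8>>1=4
SUB R0, 7 → R0=4-7=-3
ADD R0, 20 → R0=(-3)+20=17
SUB R1, 1 → R1=6-1=5
CMP R1, 0  (cmp 5,0)
JGT again: taken
SHR R0, 1 → R0=17>>1=8
SUB R0, 7 → R0=8-7=1
ADD R0, 20 → R0=1+20=21
After step 11: R1 = 5.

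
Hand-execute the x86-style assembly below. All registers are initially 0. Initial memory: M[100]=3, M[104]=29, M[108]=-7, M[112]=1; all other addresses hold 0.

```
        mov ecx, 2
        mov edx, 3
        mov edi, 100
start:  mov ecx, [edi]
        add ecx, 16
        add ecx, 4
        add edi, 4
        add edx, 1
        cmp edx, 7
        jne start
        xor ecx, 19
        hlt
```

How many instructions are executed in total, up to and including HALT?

33

mov ecx, 2 → ecx=2
mov edx, 3 → edx=3
mov edi, 100 → edi=100
mov ecx, [edi] → ecx=M[100]=3
add ecx, 16 → ecx=3+16=19
add ecx, 4 → ecx=19+4=23
add edi, 4 → edi=100+4=104
add edx, 1 → edx=3+1=4
cmp edx, 7  (cmp 4,7)
jne start: taken
mov ecx, [edi] → ecx=M[104]=29
add ecx, 16 → ecx=29+16=45
add ecx, 4 → ecx=45+4=49
add edi, 4 → edi=104+4=108
add edx, 1 → edx=4+1=5
cmp edx, 7  (cmp 5,7)
jne start: taken
mov ecx, [edi] → ecx=M[108]=-7
add ecx, 16 → ecx=(-7)+16=9
add ecx, 4 → ecx=9+4=13
add edi, 4 → edi=108+4=112
add edx, 1 → edx=5+1=6
cmp edx, 7  (cmp 6,7)
jne start: taken
mov ecx, [edi] → ecx=M[112]=1
add ecx, 16 → ecx=1+16=17
add ecx, 4 → ecx=17+4=21
add edi, 4 → edi=112+4=116
add edx, 1 → edx=6+1=7
cmp edx, 7  (cmp 7,7)
jne start: not taken
xor ecx, 19 → ecx=21^19=6
halt.
Total executed instructions: 33.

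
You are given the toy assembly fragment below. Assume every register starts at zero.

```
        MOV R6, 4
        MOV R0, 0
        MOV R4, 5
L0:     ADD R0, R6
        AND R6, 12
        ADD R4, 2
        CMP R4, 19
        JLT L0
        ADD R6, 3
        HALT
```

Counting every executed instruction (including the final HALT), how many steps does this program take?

after MOV R6, 4: R6=4
after MOV R0, 0: R0=0
after MOV R4, 5: R4=5
after ADD R0, R6: R0=0+4=4
after AND R6, 12: R6=4&12=4
after ADD R4, 2: R4=5+2=7
CMP R4, 19  (cmp 7,19)
JLT L0: taken
after ADD R0, R6: R0=4+4=8
after AND R6, 12: R6=4&12=4
after ADD R4, 2: R4=7+2=9
CMP R4, 19  (cmp 9,19)
JLT L0: taken
after ADD R0, R6: R0=8+4=12
after AND R6, 12: R6=4&12=4
after ADD R4, 2: R4=9+2=11
CMP R4, 19  (cmp 11,19)
JLT L0: taken
after ADD R0, R6: R0=12+4=16
after AND R6, 12: R6=4&12=4
after ADD R4, 2: R4=11+2=13
CMP R4, 19  (cmp 13,19)
JLT L0: taken
after ADD R0, R6: R0=16+4=20
after AND R6, 12: R6=4&12=4
after ADD R4, 2: R4=13+2=15
CMP R4, 19  (cmp 15,19)
JLT L0: taken
after ADD R0, R6: R0=20+4=24
after AND R6, 12: R6=4&12=4
after ADD R4, 2: R4=15+2=17
CMP R4, 19  (cmp 17,19)
JLT L0: taken
after ADD R0, R6: R0=24+4=28
after AND R6, 12: R6=4&12=4
after ADD R4, 2: R4=17+2=19
CMP R4, 19  (cmp 19,19)
JLT L0: not taken
after ADD R6, 3: R6=4+3=7
halt.
Total executed instructions: 40.

40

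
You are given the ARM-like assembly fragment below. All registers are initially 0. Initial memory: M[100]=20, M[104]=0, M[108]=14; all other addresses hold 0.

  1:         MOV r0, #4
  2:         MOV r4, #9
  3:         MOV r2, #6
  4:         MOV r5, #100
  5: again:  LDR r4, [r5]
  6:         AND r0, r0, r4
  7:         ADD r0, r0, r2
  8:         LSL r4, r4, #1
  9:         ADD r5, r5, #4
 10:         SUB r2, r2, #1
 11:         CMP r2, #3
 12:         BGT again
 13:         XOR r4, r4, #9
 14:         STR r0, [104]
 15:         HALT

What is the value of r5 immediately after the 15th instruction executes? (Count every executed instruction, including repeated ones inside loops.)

after MOV r0, #4: r0=4
after MOV r4, #9: r4=9
after MOV r2, #6: r2=6
after MOV r5, #100: r5=100
after LDR r4, [r5]: r4=M[100]=20
after AND r0, r0, r4: r0=4&20=4
after ADD r0, r0, r2: r0=4+6=10
after LSL r4, r4, #1: r4=20<<1=40
after ADD r5, r5, #4: r5=100+4=104
after SUB r2, r2, #1: r2=6-1=5
CMP r2, #3  (cmp 5,3)
BGT again: taken
after LDR r4, [r5]: r4=M[104]=0
after AND r0, r0, r4: r0=10&0=0
after ADD r0, r0, r2: r0=0+5=5
After step 15: r5 = 104.

104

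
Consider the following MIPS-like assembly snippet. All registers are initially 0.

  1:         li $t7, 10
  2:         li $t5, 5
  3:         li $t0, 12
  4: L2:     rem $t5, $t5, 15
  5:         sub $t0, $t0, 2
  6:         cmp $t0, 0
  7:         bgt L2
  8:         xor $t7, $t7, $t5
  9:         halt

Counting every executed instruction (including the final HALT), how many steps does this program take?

after li $t7, 10: $t7=10
after li $t5, 5: $t5=5
after li $t0, 12: $t0=12
after rem $t5, $t5, 15: $t5=5%15=5
after sub $t0, $t0, 2: $t0=12-2=10
cmp $t0, 0  (cmp 10,0)
bgt L2: taken
after rem $t5, $t5, 15: $t5=5%15=5
after sub $t0, $t0, 2: $t0=10-2=8
cmp $t0, 0  (cmp 8,0)
bgt L2: taken
after rem $t5, $t5, 15: $t5=5%15=5
after sub $t0, $t0, 2: $t0=8-2=6
cmp $t0, 0  (cmp 6,0)
bgt L2: taken
after rem $t5, $t5, 15: $t5=5%15=5
after sub $t0, $t0, 2: $t0=6-2=4
cmp $t0, 0  (cmp 4,0)
bgt L2: taken
after rem $t5, $t5, 15: $t5=5%15=5
after sub $t0, $t0, 2: $t0=4-2=2
cmp $t0, 0  (cmp 2,0)
bgt L2: taken
after rem $t5, $t5, 15: $t5=5%15=5
after sub $t0, $t0, 2: $t0=2-2=0
cmp $t0, 0  (cmp 0,0)
bgt L2: not taken
after xor $t7, $t7, $t5: $t7=10^5=15
halt.
Total executed instructions: 29.

29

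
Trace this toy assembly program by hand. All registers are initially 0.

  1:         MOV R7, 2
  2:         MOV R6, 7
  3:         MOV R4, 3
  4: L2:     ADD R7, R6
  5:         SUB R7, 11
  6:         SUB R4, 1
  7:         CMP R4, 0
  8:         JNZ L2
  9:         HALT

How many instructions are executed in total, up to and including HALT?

MOV R7, 2 → R7=2
MOV R6, 7 → R6=7
MOV R4, 3 → R4=3
ADD R7, R6 → R7=2+7=9
SUB R7, 11 → R7=9-11=-2
SUB R4, 1 → R4=3-1=2
CMP R4, 0  (cmp 2,0)
JNZ L2: taken
ADD R7, R6 → R7=(-2)+7=5
SUB R7, 11 → R7=5-11=-6
SUB R4, 1 → R4=2-1=1
CMP R4, 0  (cmp 1,0)
JNZ L2: taken
ADD R7, R6 → R7=(-6)+7=1
SUB R7, 11 → R7=1-11=-10
SUB R4, 1 → R4=1-1=0
CMP R4, 0  (cmp 0,0)
JNZ L2: not taken
halt.
Total executed instructions: 19.

19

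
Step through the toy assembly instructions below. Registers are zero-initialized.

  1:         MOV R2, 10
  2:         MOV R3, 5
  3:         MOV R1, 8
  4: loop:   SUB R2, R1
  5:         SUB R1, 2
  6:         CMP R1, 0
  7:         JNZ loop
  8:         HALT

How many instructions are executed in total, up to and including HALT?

R2=10
R3=5
R1=8
R2=10-8=2
R1=8-2=6
CMP R1, 0  (cmp 6,0)
JNZ loop: taken
R2=2-6=-4
R1=6-2=4
CMP R1, 0  (cmp 4,0)
JNZ loop: taken
R2=(-4)-4=-8
R1=4-2=2
CMP R1, 0  (cmp 2,0)
JNZ loop: taken
R2=(-8)-2=-10
R1=2-2=0
CMP R1, 0  (cmp 0,0)
JNZ loop: not taken
halt.
Total executed instructions: 20.

20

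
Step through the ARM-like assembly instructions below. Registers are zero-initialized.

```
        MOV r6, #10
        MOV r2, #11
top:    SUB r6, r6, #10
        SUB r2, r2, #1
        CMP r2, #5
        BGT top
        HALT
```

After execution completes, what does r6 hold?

after MOV r6, #10: r6=10
after MOV r2, #11: r2=11
after SUB r6, r6, #10: r6=10-10=0
after SUB r2, r2, #1: r2=11-1=10
CMP r2, #5  (cmp 10,5)
BGT top: taken
after SUB r6, r6, #10: r6=0-10=-10
after SUB r2, r2, #1: r2=10-1=9
CMP r2, #5  (cmp 9,5)
BGT top: taken
after SUB r6, r6, #10: r6=(-10)-10=-20
after SUB r2, r2, #1: r2=9-1=8
CMP r2, #5  (cmp 8,5)
BGT top: taken
after SUB r6, r6, #10: r6=(-20)-10=-30
after SUB r2, r2, #1: r2=8-1=7
CMP r2, #5  (cmp 7,5)
BGT top: taken
after SUB r6, r6, #10: r6=(-30)-10=-40
after SUB r2, r2, #1: r2=7-1=6
CMP r2, #5  (cmp 6,5)
BGT top: taken
after SUB r6, r6, #10: r6=(-40)-10=-50
after SUB r2, r2, #1: r2=6-1=5
CMP r2, #5  (cmp 5,5)
BGT top: not taken
halt.

-50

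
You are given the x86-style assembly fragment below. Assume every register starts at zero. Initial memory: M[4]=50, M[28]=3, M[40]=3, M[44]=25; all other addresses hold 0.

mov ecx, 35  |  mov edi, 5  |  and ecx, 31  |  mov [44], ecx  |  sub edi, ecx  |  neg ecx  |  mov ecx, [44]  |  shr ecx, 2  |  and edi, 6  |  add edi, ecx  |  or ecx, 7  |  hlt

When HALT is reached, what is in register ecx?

mov ecx, 35 → ecx=35
mov edi, 5 → edi=5
and ecx, 31 → ecx=35&31=3
mov [44], ecx → M[44]=3
sub edi, ecx → edi=5-3=2
neg ecx → ecx=-(3)=-3
mov ecx, [44] → ecx=M[44]=3
shr ecx, 2 → ecx=3>>2=0
and edi, 6 → edi=2&6=2
add edi, ecx → edi=2+0=2
or ecx, 7 → ecx=0|7=7
halt.

7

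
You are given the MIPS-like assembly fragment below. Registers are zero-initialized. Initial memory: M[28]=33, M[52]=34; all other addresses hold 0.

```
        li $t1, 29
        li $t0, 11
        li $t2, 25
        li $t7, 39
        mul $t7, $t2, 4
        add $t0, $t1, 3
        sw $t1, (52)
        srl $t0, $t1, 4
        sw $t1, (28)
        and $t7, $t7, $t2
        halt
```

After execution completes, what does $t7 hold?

li $t1, 29 → $t1=29
li $t0, 11 → $t0=11
li $t2, 25 → $t2=25
li $t7, 39 → $t7=39
mul $t7, $t2, 4 → $t7=25*4=100
add $t0, $t1, 3 → $t0=29+3=32
sw $t1, (52) → M[52]=29
srl $t0, $t1, 4 → $t0=29>>4=1
sw $t1, (28) → M[28]=29
and $t7, $t7, $t2 → $t7=100&25=0
halt.

0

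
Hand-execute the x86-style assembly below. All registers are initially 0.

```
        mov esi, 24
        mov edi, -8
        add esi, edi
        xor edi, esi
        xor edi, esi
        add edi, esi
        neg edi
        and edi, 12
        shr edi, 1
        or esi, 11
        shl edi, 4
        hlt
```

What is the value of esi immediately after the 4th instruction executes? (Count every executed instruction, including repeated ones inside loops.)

after mov esi, 24: esi=24
after mov edi, -8: edi=-8
after add esi, edi: esi=24+(-8)=16
after xor edi, esi: edi=(-8)^16=-24
After step 4: esi = 16.

16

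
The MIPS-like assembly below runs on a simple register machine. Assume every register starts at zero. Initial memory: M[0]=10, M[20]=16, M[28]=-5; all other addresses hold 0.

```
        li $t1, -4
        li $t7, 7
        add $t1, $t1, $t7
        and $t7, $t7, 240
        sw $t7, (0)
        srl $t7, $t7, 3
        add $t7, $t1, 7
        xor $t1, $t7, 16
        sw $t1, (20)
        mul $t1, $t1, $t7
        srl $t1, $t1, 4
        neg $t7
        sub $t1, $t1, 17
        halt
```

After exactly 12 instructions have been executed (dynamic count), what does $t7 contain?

$t1=-4
$t7=7
$t1=(-4)+7=3
$t7=7&240=0
sw $t7, (0) → M[0]=0
$t7=0>>3=0
$t7=3+7=10
$t1=10^16=26
sw $t1, (20) → M[20]=26
$t1=26*10=260
$t1=260>>4=16
$t7=-(10)=-10
After step 12: $t7 = -10.

-10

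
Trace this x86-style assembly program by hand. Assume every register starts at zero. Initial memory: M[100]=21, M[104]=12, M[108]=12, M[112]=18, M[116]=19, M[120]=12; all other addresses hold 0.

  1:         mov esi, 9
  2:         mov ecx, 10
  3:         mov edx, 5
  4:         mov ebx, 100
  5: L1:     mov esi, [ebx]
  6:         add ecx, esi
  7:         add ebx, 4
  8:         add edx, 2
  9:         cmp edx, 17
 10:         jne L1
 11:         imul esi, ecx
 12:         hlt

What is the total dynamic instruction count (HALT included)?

after mov esi, 9: esi=9
after mov ecx, 10: ecx=10
after mov edx, 5: edx=5
after mov ebx, 100: ebx=100
after mov esi, [ebx]: esi=M[100]=21
after add ecx, esi: ecx=10+21=31
after add ebx, 4: ebx=100+4=104
after add edx, 2: edx=5+2=7
cmp edx, 17  (cmp 7,17)
jne L1: taken
after mov esi, [ebx]: esi=M[104]=12
after add ecx, esi: ecx=31+12=43
after add ebx, 4: ebx=104+4=108
after add edx, 2: edx=7+2=9
cmp edx, 17  (cmp 9,17)
jne L1: taken
after mov esi, [ebx]: esi=M[108]=12
after add ecx, esi: ecx=43+12=55
after add ebx, 4: ebx=108+4=112
after add edx, 2: edx=9+2=11
cmp edx, 17  (cmp 11,17)
jne L1: taken
after mov esi, [ebx]: esi=M[112]=18
after add ecx, esi: ecx=55+18=73
after add ebx, 4: ebx=112+4=116
after add edx, 2: edx=11+2=13
cmp edx, 17  (cmp 13,17)
jne L1: taken
after mov esi, [ebx]: esi=M[116]=19
after add ecx, esi: ecx=73+19=92
after add ebx, 4: ebx=116+4=120
after add edx, 2: edx=13+2=15
cmp edx, 17  (cmp 15,17)
jne L1: taken
after mov esi, [ebx]: esi=M[120]=12
after add ecx, esi: ecx=92+12=104
after add ebx, 4: ebx=120+4=124
after add edx, 2: edx=15+2=17
cmp edx, 17  (cmp 17,17)
jne L1: not taken
after imul esi, ecx: esi=12*104=1248
halt.
Total executed instructions: 42.

42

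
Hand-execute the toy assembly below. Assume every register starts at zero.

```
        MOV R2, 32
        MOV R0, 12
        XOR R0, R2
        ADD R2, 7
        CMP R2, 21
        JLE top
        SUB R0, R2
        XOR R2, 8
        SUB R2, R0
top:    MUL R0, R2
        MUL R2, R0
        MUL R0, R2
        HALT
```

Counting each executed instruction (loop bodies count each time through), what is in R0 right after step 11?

210

MOV R2, 32 → R2=32
MOV R0, 12 → R0=12
XOR R0, R2 → R0=12^32=44
ADD R2, 7 → R2=32+7=39
CMP R2, 21  (cmp 39,21)
JLE top: not taken
SUB R0, R2 → R0=44-39=5
XOR R2, 8 → R2=39^8=47
SUB R2, R0 → R2=47-5=42
MUL R0, R2 → R0=5*42=210
MUL R2, R0 → R2=42*210=8820
After step 11: R0 = 210.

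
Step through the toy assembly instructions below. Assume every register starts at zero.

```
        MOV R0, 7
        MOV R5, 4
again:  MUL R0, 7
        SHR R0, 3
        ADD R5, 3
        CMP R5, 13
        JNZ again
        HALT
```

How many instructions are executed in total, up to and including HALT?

18

after MOV R0, 7: R0=7
after MOV R5, 4: R5=4
after MUL R0, 7: R0=7*7=49
after SHR R0, 3: R0=49>>3=6
after ADD R5, 3: R5=4+3=7
CMP R5, 13  (cmp 7,13)
JNZ again: taken
after MUL R0, 7: R0=6*7=42
after SHR R0, 3: R0=42>>3=5
after ADD R5, 3: R5=7+3=10
CMP R5, 13  (cmp 10,13)
JNZ again: taken
after MUL R0, 7: R0=5*7=35
after SHR R0, 3: R0=35>>3=4
after ADD R5, 3: R5=10+3=13
CMP R5, 13  (cmp 13,13)
JNZ again: not taken
halt.
Total executed instructions: 18.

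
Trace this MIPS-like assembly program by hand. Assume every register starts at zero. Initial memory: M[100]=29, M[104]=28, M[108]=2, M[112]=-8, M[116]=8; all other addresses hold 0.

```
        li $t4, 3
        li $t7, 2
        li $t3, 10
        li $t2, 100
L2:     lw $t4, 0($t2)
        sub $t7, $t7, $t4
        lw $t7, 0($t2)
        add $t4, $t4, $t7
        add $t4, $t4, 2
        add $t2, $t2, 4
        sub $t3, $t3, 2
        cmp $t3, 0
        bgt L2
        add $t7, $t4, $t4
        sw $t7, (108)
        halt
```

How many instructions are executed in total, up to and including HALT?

li $t4, 3 → $t4=3
li $t7, 2 → $t7=2
li $t3, 10 → $t3=10
li $t2, 100 → $t2=100
lw $t4, 0($t2) → $t4=M[100]=29
sub $t7, $t7, $t4 → $t7=2-29=-27
lw $t7, 0($t2) → $t7=M[100]=29
add $t4, $t4, $t7 → $t4=29+29=58
add $t4, $t4, 2 → $t4=58+2=60
add $t2, $t2, 4 → $t2=100+4=104
sub $t3, $t3, 2 → $t3=10-2=8
cmp $t3, 0  (cmp 8,0)
bgt L2: taken
lw $t4, 0($t2) → $t4=M[104]=28
sub $t7, $t7, $t4 → $t7=29-28=1
lw $t7, 0($t2) → $t7=M[104]=28
add $t4, $t4, $t7 → $t4=28+28=56
add $t4, $t4, 2 → $t4=56+2=58
add $t2, $t2, 4 → $t2=104+4=108
sub $t3, $t3, 2 → $t3=8-2=6
cmp $t3, 0  (cmp 6,0)
bgt L2: taken
lw $t4, 0($t2) → $t4=M[108]=2
sub $t7, $t7, $t4 → $t7=28-2=26
lw $t7, 0($t2) → $t7=M[108]=2
add $t4, $t4, $t7 → $t4=2+2=4
add $t4, $t4, 2 → $t4=4+2=6
add $t2, $t2, 4 → $t2=108+4=112
sub $t3, $t3, 2 → $t3=6-2=4
cmp $t3, 0  (cmp 4,0)
bgt L2: taken
lw $t4, 0($t2) → $t4=M[112]=-8
sub $t7, $t7, $t4 → $t7=2-(-8)=10
lw $t7, 0($t2) → $t7=M[112]=-8
add $t4, $t4, $t7 → $t4=(-8)+(-8)=-16
add $t4, $t4, 2 → $t4=(-16)+2=-14
add $t2, $t2, 4 → $t2=112+4=116
sub $t3, $t3, 2 → $t3=4-2=2
cmp $t3, 0  (cmp 2,0)
bgt L2: taken
lw $t4, 0($t2) → $t4=M[116]=8
sub $t7, $t7, $t4 → $t7=(-8)-8=-16
lw $t7, 0($t2) → $t7=M[116]=8
add $t4, $t4, $t7 → $t4=8+8=16
add $t4, $t4, 2 → $t4=16+2=18
add $t2, $t2, 4 → $t2=116+4=120
sub $t3, $t3, 2 → $t3=2-2=0
cmp $t3, 0  (cmp 0,0)
bgt L2: not taken
add $t7, $t4, $t4 → $t7=18+18=36
sw $t7, (108) → M[108]=36
halt.
Total executed instructions: 52.

52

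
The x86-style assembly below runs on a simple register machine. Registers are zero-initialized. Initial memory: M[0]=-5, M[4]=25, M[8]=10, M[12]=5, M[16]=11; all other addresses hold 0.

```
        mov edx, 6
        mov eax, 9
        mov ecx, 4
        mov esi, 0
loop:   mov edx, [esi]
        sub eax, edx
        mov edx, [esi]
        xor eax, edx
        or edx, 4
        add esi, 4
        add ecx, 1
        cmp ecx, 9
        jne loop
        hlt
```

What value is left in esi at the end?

20

mov edx, 6 → edx=6
mov eax, 9 → eax=9
mov ecx, 4 → ecx=4
mov esi, 0 → esi=0
mov edx, [esi] → edx=M[0]=-5
sub eax, edx → eax=9-(-5)=14
mov edx, [esi] → edx=M[0]=-5
xor eax, edx → eax=14^(-5)=-11
or edx, 4 → edx=(-5)|4=-1
add esi, 4 → esi=0+4=4
add ecx, 1 → ecx=4+1=5
cmp ecx, 9  (cmp 5,9)
jne loop: taken
mov edx, [esi] → edx=M[4]=25
sub eax, edx → eax=(-11)-25=-36
mov edx, [esi] → edx=M[4]=25
xor eax, edx → eax=(-36)^25=-59
or edx, 4 → edx=25|4=29
add esi, 4 → esi=4+4=8
add ecx, 1 → ecx=5+1=6
cmp ecx, 9  (cmp 6,9)
jne loop: taken
mov edx, [esi] → edx=M[8]=10
sub eax, edx → eax=(-59)-10=-69
mov edx, [esi] → edx=M[8]=10
xor eax, edx → eax=(-69)^10=-79
or edx, 4 → edx=10|4=14
add esi, 4 → esi=8+4=12
add ecx, 1 → ecx=6+1=7
cmp ecx, 9  (cmp 7,9)
jne loop: taken
mov edx, [esi] → edx=M[12]=5
sub eax, edx → eax=(-79)-5=-84
mov edx, [esi] → edx=M[12]=5
xor eax, edx → eax=(-84)^5=-87
or edx, 4 → edx=5|4=5
add esi, 4 → esi=12+4=16
add ecx, 1 → ecx=7+1=8
cmp ecx, 9  (cmp 8,9)
jne loop: taken
mov edx, [esi] → edx=M[16]=11
sub eax, edx → eax=(-87)-11=-98
mov edx, [esi] → edx=M[16]=11
xor eax, edx → eax=(-98)^11=-107
or edx, 4 → edx=11|4=15
add esi, 4 → esi=16+4=20
add ecx, 1 → ecx=8+1=9
cmp ecx, 9  (cmp 9,9)
jne loop: not taken
halt.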